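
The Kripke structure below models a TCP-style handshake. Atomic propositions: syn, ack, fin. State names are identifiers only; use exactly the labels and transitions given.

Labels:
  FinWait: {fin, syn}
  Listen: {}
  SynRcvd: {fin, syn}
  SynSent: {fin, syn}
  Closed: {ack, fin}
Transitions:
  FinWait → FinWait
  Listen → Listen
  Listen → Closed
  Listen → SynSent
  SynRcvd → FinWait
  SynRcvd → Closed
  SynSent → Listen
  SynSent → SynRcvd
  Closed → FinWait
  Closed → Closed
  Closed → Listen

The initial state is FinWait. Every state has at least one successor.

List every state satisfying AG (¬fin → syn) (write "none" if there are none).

States satisfying ¬fin → syn: {FinWait, SynRcvd, SynSent, Closed}.
States satisfying AG (¬fin → syn): {FinWait}.

{FinWait}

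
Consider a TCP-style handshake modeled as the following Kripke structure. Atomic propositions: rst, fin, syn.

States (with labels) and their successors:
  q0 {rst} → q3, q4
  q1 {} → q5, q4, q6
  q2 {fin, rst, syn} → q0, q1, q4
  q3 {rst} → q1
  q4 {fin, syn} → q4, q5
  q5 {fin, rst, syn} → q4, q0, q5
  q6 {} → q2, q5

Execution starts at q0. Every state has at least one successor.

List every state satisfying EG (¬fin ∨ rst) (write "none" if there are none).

States satisfying ¬fin ∨ rst: {q0, q1, q2, q3, q5, q6}.
States satisfying EG (¬fin ∨ rst): {q0, q1, q2, q3, q5, q6}.

{q0, q1, q2, q3, q5, q6}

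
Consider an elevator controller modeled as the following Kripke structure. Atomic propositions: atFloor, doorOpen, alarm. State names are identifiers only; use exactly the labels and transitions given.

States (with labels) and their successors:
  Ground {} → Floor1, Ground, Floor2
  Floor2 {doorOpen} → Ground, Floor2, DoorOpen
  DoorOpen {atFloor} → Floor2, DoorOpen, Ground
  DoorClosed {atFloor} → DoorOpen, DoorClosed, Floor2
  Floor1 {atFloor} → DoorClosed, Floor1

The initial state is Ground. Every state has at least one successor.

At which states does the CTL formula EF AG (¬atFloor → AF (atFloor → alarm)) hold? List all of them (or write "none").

States satisfying AG (¬atFloor → AF (atFloor → alarm)): {Ground, Floor2, DoorOpen, DoorClosed, Floor1}.
States satisfying EF AG (¬atFloor → AF (atFloor → alarm)): {Ground, Floor2, DoorOpen, DoorClosed, Floor1}.

{Ground, Floor2, DoorOpen, DoorClosed, Floor1}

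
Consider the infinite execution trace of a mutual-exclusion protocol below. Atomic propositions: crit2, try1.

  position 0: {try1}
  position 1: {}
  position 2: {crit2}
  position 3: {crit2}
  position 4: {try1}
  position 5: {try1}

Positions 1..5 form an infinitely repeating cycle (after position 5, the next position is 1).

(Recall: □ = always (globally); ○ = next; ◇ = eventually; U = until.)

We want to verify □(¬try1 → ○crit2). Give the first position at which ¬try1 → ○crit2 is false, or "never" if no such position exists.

Check ¬try1 → ○crit2 at each position in order: 0 ✓, 1 ✓, 2 ✓.
At position 3 the labels are {crit2} and the next position 4 has {try1}, so ¬try1 → ○crit2 is false there. This is the first violation.

3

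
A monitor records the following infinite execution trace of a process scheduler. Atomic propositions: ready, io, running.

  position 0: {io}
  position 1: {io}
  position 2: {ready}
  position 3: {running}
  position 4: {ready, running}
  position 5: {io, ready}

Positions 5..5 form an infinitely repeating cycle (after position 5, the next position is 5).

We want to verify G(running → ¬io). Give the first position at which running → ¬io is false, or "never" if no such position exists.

never

running → ¬io holds at every position 0..5, and those are all the positions the trace ever visits, so the invariant G(running → ¬io) is never violated.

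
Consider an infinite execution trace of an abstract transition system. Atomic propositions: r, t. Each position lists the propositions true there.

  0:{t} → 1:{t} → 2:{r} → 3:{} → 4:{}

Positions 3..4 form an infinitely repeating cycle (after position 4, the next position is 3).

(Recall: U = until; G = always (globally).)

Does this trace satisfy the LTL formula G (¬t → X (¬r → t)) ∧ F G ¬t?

¬t → X (¬r → t) must hold at every position from 0 onward. It fails at position 2, so G (¬t → X (¬r → t)) is false.
Positions where ¬t holds: 2, 3, 4.
Check X (¬r → t) at each: 2→fails, 3→fails, 4→fails.
G ¬t holds at position 2, which is reachable from 0, so F G ¬t holds.
At position 0: G (¬t → X (¬r → t)) is false; F G ¬t is true; so G (¬t → X (¬r → t)) ∧ F G ¬t is false.

No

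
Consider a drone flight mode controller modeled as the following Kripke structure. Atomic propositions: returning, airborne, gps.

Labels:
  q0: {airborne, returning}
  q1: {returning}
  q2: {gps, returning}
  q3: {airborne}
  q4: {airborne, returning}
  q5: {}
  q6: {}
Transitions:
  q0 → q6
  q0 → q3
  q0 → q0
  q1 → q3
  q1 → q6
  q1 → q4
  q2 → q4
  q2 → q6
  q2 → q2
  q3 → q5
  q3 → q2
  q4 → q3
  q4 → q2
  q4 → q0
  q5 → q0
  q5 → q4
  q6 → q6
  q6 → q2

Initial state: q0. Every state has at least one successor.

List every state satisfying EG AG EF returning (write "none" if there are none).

{q0, q1, q2, q3, q4, q5, q6}

States satisfying AG EF returning: {q0, q1, q2, q3, q4, q5, q6}.
States satisfying EG AG EF returning: {q0, q1, q2, q3, q4, q5, q6}.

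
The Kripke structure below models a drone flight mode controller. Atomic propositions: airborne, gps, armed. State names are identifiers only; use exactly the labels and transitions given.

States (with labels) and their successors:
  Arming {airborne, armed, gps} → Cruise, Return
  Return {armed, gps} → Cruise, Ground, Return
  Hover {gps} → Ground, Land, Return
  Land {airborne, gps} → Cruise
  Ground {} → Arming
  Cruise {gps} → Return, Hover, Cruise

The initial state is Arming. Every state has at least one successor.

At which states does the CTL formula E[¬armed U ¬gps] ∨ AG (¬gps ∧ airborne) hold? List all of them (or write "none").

{Hover, Land, Ground, Cruise}

States satisfying ¬armed: {Hover, Land, Ground, Cruise}.
States satisfying ¬gps: {Ground}.
States satisfying E[¬armed U ¬gps]: {Hover, Land, Ground, Cruise}.
States satisfying ¬gps ∧ airborne: ∅.
States satisfying AG (¬gps ∧ airborne): ∅.
States satisfying E[¬armed U ¬gps] ∨ AG (¬gps ∧ airborne): {Hover, Land, Ground, Cruise}.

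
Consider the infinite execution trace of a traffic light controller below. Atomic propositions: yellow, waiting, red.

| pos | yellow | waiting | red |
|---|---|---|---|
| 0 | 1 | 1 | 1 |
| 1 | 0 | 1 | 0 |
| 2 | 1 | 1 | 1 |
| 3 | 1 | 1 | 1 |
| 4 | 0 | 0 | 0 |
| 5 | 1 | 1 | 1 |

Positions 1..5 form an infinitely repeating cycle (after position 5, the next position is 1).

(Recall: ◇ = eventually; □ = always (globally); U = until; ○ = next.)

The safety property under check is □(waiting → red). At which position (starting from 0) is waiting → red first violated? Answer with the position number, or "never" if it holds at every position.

1

Check waiting → red at each position in order: 0 ✓.
At position 1 the labels are {waiting}, so waiting → red is false there. This is the first violation.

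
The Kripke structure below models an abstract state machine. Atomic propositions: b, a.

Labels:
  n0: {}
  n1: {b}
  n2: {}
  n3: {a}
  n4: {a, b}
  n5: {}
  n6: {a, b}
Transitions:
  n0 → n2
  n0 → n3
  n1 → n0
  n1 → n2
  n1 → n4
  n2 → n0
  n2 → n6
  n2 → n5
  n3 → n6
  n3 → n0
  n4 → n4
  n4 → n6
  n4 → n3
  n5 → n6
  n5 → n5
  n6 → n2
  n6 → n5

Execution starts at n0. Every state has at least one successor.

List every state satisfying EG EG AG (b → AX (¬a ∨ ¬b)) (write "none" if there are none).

{n0, n2, n3, n5, n6}

States satisfying EG AG (b → AX (¬a ∨ ¬b)): {n0, n2, n3, n5, n6}.
States satisfying EG EG AG (b → AX (¬a ∨ ¬b)): {n0, n2, n3, n5, n6}.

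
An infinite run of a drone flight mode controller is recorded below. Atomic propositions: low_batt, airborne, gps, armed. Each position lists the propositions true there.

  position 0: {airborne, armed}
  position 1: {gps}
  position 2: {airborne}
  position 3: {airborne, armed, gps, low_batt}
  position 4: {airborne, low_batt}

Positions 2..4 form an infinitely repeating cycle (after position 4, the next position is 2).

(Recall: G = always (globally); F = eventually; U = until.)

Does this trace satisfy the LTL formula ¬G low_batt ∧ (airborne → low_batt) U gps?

Does not hold

Walking from position 0: at position 0, gps has not yet held and airborne → low_batt fails, so (airborne → low_batt) U gps is false.
At position 0: ¬G low_batt is true; (airborne → low_batt) U gps is false; so ¬G low_batt ∧ (airborne → low_batt) U gps is false.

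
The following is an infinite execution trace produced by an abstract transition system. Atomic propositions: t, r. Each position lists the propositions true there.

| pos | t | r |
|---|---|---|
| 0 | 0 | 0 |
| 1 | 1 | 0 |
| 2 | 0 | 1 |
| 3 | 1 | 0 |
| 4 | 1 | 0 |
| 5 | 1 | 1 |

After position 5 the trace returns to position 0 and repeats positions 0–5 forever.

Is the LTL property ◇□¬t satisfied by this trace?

Violated

□¬t is false at every position 0..5, so it never becomes true and ◇□¬t fails.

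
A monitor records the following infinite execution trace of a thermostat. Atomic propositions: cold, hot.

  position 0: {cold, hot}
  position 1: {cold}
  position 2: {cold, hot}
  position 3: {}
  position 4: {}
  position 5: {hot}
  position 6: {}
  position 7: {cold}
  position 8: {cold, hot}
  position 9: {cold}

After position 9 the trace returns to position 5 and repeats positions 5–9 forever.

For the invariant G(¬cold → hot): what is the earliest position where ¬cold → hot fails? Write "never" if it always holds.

Check ¬cold → hot at each position in order: 0 ✓, 1 ✓, 2 ✓.
At position 3 the labels are {}, so ¬cold → hot is false there. This is the first violation.

3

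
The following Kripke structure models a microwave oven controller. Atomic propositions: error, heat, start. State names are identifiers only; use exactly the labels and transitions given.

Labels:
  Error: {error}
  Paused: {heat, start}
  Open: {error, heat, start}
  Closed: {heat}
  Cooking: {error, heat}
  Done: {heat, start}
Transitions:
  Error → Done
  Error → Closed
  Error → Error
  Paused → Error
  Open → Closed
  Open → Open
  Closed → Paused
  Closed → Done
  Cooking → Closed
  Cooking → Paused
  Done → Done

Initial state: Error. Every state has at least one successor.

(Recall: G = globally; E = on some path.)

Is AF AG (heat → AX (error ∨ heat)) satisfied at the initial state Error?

Satisfied

States satisfying AG (heat → AX (error ∨ heat)): {Error, Paused, Open, Closed, Cooking, Done}.
States satisfying AF AG (heat → AX (error ∨ heat)): {Error, Paused, Open, Closed, Cooking, Done}.
Error ∈ Sat(AF AG (heat → AX (error ∨ heat))).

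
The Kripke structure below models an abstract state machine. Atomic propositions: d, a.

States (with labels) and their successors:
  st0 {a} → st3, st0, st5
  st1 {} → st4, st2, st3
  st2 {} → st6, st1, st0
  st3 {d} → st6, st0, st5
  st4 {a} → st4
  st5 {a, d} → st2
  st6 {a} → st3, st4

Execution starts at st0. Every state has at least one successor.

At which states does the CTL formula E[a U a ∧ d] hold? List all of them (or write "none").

States satisfying a: {st0, st4, st5, st6}.
States satisfying a ∧ d: {st5}.
States satisfying E[a U a ∧ d]: {st0, st5}.

{st0, st5}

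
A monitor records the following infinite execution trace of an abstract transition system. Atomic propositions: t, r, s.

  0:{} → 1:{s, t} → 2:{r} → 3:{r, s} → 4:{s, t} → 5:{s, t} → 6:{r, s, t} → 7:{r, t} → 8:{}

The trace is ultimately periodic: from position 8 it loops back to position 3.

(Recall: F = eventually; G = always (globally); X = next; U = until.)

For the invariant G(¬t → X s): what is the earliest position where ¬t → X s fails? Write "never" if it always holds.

never

¬t → X s holds at every position 0..8, and those are all the positions the trace ever visits, so the invariant G(¬t → X s) is never violated.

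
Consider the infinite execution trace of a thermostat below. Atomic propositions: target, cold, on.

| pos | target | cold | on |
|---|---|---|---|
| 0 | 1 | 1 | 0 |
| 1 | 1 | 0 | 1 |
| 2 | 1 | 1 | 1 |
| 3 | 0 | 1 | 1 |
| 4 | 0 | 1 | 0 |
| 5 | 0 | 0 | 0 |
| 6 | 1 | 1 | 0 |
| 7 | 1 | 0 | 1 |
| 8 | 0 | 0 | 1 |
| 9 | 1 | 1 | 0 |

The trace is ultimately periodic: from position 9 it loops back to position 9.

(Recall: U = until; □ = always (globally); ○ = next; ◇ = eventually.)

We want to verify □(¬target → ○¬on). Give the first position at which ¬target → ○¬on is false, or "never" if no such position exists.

¬target → ○¬on holds at every position 0..9, and those are all the positions the trace ever visits, so the invariant □(¬target → ○¬on) is never violated.

never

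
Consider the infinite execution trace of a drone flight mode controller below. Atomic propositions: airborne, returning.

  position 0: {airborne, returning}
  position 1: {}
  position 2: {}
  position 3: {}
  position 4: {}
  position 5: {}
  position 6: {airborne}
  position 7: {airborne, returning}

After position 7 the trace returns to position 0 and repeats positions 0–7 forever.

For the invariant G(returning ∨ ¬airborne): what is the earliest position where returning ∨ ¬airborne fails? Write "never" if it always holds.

6

Check returning ∨ ¬airborne at each position in order: 0 ✓, 1 ✓, 2 ✓, 3 ✓, 4 ✓, 5 ✓.
At position 6 the labels are {airborne}, so returning ∨ ¬airborne is false there. This is the first violation.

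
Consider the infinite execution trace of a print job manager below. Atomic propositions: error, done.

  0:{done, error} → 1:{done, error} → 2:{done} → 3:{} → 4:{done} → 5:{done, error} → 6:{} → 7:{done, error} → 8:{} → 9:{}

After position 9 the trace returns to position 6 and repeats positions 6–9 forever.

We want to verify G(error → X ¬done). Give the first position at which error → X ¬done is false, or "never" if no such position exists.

0

At position 0 the labels are {done, error} and the next position 1 has {done, error}, so error → X ¬done is false there. This is the first violation.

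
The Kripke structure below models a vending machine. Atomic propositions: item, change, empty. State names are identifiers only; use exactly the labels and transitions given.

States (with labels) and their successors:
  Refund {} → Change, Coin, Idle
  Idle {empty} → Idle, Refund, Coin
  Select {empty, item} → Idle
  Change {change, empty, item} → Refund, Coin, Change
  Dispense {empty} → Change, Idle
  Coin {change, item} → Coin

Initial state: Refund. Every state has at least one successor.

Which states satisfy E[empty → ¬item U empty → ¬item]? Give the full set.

{Refund, Idle, Dispense, Coin}

States satisfying empty → ¬item: {Refund, Idle, Dispense, Coin}.
States satisfying E[empty → ¬item U empty → ¬item]: {Refund, Idle, Dispense, Coin}.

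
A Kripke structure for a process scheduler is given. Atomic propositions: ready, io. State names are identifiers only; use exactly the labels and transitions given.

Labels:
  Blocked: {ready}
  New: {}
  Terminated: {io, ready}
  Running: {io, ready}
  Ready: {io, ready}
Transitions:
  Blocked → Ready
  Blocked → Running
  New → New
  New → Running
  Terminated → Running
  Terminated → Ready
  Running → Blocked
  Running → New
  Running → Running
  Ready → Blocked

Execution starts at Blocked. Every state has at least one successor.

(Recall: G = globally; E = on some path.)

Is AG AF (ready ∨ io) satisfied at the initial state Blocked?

States satisfying AF (ready ∨ io): {Blocked, Terminated, Running, Ready}.
States satisfying AG AF (ready ∨ io): ∅.
New is reachable from Blocked and violates AF (ready ∨ io), so AG fails at Blocked.
Blocked ∉ Sat(AG AF (ready ∨ io)).

Does not hold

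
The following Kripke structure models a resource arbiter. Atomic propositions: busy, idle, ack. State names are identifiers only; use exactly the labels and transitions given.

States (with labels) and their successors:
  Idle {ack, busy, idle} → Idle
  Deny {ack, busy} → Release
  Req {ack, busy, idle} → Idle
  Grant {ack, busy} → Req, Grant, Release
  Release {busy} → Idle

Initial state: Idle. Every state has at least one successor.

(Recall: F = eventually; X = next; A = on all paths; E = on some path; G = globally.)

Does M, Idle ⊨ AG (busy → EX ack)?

Satisfied

States satisfying busy → EX ack: {Idle, Req, Grant, Release}.
States satisfying AG (busy → EX ack): {Idle, Req, Grant, Release}.
Every state reachable from Idle satisfies busy → EX ack.
Idle ∈ Sat(AG (busy → EX ack)).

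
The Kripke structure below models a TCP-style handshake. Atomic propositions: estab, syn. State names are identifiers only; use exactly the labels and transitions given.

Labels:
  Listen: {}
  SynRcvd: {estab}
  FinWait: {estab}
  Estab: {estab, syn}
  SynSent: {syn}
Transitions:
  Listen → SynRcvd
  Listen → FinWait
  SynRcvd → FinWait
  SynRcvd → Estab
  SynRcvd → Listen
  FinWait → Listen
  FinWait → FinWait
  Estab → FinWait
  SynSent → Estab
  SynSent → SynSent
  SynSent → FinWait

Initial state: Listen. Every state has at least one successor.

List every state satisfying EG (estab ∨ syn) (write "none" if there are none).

States satisfying estab ∨ syn: {SynRcvd, FinWait, Estab, SynSent}.
States satisfying EG (estab ∨ syn): {SynRcvd, FinWait, Estab, SynSent}.

{SynRcvd, FinWait, Estab, SynSent}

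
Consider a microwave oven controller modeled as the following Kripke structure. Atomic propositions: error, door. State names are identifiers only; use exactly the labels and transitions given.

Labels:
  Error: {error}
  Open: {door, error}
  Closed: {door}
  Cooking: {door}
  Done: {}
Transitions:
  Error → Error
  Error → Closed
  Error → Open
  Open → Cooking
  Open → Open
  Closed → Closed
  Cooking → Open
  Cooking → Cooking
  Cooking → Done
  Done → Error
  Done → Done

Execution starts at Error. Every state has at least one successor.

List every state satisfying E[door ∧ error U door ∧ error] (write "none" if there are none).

States satisfying door ∧ error: {Open}.
States satisfying E[door ∧ error U door ∧ error]: {Open}.

{Open}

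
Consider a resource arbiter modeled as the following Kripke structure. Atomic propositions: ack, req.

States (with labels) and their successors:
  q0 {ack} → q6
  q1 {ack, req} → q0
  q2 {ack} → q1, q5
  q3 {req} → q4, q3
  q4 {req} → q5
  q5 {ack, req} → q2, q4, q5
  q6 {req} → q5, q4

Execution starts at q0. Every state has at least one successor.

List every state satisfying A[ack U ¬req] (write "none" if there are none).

{q0, q1, q2}

States satisfying ack: {q0, q1, q2, q5}.
States satisfying ¬req: {q0, q2}.
States satisfying A[ack U ¬req]: {q0, q1, q2}.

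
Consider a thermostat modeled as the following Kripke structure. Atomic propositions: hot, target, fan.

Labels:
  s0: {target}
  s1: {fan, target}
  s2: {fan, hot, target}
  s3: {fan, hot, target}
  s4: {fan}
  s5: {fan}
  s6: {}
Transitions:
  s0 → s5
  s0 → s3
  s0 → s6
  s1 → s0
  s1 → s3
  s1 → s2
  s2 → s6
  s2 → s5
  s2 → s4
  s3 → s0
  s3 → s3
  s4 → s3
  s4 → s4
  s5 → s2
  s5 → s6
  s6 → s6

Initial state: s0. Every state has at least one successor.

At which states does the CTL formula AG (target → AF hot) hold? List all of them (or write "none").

{s6}

States satisfying target → AF hot: {s2, s3, s4, s5, s6}.
States satisfying AG (target → AF hot): {s6}.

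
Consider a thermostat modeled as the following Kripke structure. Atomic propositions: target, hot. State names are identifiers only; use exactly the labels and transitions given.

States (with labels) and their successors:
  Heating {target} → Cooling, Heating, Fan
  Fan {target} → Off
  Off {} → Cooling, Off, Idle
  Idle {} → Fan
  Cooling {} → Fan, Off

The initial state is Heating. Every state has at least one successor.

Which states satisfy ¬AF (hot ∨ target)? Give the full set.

States satisfying hot ∨ target: {Heating, Fan}.
States satisfying AF (hot ∨ target): {Heating, Fan, Idle}.
States satisfying ¬AF (hot ∨ target): {Off, Cooling}.

{Off, Cooling}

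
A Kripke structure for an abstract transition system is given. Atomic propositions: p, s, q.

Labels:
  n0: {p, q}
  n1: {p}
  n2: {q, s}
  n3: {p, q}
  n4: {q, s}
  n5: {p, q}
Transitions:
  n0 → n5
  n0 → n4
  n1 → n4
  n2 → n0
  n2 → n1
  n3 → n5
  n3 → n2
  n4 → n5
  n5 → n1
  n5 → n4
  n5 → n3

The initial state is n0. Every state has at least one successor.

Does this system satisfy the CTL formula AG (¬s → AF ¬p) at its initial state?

Does not hold

States satisfying ¬s → AF ¬p: {n1, n2, n4}.
States satisfying AG (¬s → AF ¬p): ∅.
n0 is reachable from n0 and violates ¬s → AF ¬p, so AG fails at n0.
n0 ∉ Sat(AG (¬s → AF ¬p)).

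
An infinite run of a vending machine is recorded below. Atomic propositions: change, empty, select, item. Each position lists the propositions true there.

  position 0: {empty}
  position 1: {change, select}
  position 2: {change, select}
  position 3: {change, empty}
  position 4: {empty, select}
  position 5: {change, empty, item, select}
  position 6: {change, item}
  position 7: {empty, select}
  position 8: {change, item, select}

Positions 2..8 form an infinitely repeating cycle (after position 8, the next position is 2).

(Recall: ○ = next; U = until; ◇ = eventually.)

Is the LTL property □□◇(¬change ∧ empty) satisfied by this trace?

□◇(¬change ∧ empty) holds at every position 0..8, and those are all positions ever visited, so □□◇(¬change ∧ empty) holds.

Yes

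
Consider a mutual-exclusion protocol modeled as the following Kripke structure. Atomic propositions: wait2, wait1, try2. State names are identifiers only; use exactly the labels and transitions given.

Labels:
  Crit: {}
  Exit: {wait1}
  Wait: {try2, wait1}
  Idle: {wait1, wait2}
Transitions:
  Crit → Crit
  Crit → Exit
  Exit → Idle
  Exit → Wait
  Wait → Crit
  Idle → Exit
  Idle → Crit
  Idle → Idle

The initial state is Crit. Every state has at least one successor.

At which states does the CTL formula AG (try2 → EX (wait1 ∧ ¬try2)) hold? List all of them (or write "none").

none

States satisfying try2 → EX (wait1 ∧ ¬try2): {Crit, Exit, Idle}.
States satisfying AG (try2 → EX (wait1 ∧ ¬try2)): ∅.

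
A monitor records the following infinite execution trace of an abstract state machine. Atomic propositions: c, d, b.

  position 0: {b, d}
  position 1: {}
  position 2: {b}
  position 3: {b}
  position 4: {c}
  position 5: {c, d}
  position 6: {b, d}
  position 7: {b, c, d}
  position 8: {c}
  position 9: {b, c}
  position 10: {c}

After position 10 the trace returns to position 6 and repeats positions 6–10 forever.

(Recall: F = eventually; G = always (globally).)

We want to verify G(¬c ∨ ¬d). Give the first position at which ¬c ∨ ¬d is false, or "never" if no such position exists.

Check ¬c ∨ ¬d at each position in order: 0 ✓, 1 ✓, 2 ✓, 3 ✓, 4 ✓.
At position 5 the labels are {c, d}, so ¬c ∨ ¬d is false there. This is the first violation.

5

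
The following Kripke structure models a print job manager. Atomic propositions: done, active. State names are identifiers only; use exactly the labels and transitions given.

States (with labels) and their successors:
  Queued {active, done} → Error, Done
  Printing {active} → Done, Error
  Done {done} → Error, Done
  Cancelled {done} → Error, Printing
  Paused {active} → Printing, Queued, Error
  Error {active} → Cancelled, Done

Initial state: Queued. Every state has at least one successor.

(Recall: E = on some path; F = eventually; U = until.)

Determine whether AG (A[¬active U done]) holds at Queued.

States satisfying A[¬active U done]: {Queued, Done, Cancelled}.
States satisfying AG (A[¬active U done]): ∅.
Error is reachable from Queued and violates A[¬active U done], so AG fails at Queued.
Queued ∉ Sat(AG (A[¬active U done])).

No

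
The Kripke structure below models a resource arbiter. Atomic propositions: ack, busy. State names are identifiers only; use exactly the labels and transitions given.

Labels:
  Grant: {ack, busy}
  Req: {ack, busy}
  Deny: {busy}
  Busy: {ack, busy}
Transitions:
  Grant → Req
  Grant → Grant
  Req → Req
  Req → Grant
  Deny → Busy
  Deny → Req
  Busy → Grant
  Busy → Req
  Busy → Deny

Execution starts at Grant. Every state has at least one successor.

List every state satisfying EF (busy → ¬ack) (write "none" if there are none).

{Deny, Busy}

States satisfying busy → ¬ack: {Deny}.
States satisfying EF (busy → ¬ack): {Deny, Busy}.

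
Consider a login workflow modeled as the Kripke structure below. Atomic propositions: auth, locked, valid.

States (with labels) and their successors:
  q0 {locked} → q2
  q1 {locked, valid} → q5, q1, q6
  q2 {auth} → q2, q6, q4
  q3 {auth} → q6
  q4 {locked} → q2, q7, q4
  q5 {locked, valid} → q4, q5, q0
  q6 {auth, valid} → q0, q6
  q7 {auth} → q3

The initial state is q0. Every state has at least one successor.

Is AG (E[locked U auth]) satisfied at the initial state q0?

Holds

States satisfying E[locked U auth]: {q0, q1, q2, q3, q4, q5, q6, q7}.
States satisfying AG (E[locked U auth]): {q0, q1, q2, q3, q4, q5, q6, q7}.
Every state reachable from q0 satisfies E[locked U auth].
q0 ∈ Sat(AG (E[locked U auth])).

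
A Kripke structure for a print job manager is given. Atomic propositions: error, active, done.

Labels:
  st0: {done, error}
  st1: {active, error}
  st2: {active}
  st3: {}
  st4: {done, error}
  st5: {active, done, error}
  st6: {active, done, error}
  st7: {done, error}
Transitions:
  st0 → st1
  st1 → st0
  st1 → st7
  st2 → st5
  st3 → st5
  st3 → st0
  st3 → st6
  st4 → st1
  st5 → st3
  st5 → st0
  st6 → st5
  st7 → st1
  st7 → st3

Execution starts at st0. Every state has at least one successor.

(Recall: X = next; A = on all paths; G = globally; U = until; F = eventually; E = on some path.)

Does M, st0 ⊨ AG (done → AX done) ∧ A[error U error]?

Does not hold

States satisfying done → AX done: {st1, st2, st3, st6}.
States satisfying AG (done → AX done): ∅.
States satisfying error: {st0, st1, st4, st5, st6, st7}.
States satisfying A[error U error]: {st0, st1, st4, st5, st6, st7}.
States satisfying AG (done → AX done) ∧ A[error U error]: ∅.
st0 ∉ Sat(AG (done → AX done) ∧ A[error U error]).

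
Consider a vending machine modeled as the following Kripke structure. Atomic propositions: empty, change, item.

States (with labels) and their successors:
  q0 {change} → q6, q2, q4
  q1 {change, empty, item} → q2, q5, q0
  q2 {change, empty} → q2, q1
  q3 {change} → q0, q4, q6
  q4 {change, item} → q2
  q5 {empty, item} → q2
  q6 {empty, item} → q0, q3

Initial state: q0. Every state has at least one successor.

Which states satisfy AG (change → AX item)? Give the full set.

none

States satisfying change → AX item: {q5, q6}.
States satisfying AG (change → AX item): ∅.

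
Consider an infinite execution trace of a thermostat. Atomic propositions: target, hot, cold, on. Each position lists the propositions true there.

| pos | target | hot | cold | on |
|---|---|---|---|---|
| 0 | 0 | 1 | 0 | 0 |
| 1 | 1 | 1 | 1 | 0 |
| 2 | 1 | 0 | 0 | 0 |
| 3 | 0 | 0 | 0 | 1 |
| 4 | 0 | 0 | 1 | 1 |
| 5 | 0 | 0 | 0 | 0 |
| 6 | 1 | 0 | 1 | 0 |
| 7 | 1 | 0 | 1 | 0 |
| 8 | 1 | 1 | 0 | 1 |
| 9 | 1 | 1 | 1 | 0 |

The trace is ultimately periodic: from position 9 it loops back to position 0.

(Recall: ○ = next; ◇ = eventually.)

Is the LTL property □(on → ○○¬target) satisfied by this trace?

Does not hold

on → ○○¬target must hold at every position from 0 onward. It fails at position 4, so □(on → ○○¬target) is false.
Positions where on holds: 3, 4, 8.
Check ○○¬target at each: 3→ok, 4→fails, 8→ok.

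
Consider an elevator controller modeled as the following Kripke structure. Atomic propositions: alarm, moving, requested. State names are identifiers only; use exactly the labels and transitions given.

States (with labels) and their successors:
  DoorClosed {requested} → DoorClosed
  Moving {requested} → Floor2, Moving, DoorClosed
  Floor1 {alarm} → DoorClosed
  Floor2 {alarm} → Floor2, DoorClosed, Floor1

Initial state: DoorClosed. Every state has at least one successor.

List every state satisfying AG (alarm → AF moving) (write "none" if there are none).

States satisfying alarm → AF moving: {DoorClosed, Moving}.
States satisfying AG (alarm → AF moving): {DoorClosed}.

{DoorClosed}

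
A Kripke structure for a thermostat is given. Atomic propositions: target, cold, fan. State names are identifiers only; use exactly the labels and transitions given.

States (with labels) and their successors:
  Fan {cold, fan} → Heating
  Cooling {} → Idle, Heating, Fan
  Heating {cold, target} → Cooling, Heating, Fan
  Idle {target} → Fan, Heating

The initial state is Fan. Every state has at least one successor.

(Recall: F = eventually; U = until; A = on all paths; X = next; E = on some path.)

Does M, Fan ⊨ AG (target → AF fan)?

States satisfying target → AF fan: {Fan, Cooling}.
States satisfying AG (target → AF fan): ∅.
Heating is reachable from Fan and violates target → AF fan, so AG fails at Fan.
Fan ∉ Sat(AG (target → AF fan)).

Does not hold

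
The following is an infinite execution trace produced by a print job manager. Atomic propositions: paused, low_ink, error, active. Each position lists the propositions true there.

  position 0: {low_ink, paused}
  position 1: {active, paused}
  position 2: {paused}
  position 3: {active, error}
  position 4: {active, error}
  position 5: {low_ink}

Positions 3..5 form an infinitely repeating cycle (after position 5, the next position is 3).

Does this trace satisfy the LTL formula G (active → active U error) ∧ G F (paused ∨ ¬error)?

active → active U error must hold at every position from 0 onward. It fails at position 1, so G (active → active U error) is false.
Positions where active holds: 1, 3, 4.
Check active U error at each: 1→fails, 3→ok, 4→ok.
F (paused ∨ ¬error) holds at every position 0..5, and those are all positions ever visited, so G F (paused ∨ ¬error) holds.
At position 0: G (active → active U error) is false; G F (paused ∨ ¬error) is true; so G (active → active U error) ∧ G F (paused ∨ ¬error) is false.

Does not hold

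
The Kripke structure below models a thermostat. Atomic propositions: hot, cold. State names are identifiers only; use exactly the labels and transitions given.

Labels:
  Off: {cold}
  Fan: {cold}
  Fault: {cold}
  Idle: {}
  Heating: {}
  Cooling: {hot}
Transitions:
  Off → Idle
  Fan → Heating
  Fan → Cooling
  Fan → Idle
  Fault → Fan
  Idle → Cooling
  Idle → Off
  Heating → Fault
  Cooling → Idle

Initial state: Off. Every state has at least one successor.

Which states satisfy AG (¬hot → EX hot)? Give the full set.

none

States satisfying ¬hot → EX hot: {Fan, Idle, Cooling}.
States satisfying AG (¬hot → EX hot): ∅.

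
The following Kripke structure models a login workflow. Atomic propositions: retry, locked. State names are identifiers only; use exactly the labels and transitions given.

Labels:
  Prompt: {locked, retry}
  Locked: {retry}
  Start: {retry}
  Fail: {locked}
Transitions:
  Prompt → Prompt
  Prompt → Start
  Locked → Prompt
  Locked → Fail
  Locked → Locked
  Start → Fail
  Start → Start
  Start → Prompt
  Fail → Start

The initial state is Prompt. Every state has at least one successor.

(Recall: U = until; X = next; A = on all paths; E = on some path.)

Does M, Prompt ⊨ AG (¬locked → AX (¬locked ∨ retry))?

States satisfying ¬locked → AX (¬locked ∨ retry): {Prompt, Fail}.
States satisfying AG (¬locked → AX (¬locked ∨ retry)): ∅.
Start is reachable from Prompt and violates ¬locked → AX (¬locked ∨ retry), so AG fails at Prompt.
Prompt ∉ Sat(AG (¬locked → AX (¬locked ∨ retry))).

Violated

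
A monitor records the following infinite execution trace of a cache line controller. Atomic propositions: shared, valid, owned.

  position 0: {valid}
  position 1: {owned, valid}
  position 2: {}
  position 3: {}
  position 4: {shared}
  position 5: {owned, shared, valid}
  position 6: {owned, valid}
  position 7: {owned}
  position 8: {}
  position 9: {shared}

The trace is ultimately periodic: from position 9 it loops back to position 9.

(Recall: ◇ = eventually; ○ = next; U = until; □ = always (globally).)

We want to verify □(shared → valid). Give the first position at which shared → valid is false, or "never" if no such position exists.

4

Check shared → valid at each position in order: 0 ✓, 1 ✓, 2 ✓, 3 ✓.
At position 4 the labels are {shared}, so shared → valid is false there. This is the first violation.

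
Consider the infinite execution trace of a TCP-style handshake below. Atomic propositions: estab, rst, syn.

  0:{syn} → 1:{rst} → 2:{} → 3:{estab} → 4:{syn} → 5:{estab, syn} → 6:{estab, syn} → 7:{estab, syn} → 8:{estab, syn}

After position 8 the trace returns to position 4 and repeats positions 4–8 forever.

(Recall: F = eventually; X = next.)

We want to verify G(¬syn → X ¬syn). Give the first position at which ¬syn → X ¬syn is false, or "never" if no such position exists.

Check ¬syn → X ¬syn at each position in order: 0 ✓, 1 ✓, 2 ✓.
At position 3 the labels are {estab} and the next position 4 has {syn}, so ¬syn → X ¬syn is false there. This is the first violation.

3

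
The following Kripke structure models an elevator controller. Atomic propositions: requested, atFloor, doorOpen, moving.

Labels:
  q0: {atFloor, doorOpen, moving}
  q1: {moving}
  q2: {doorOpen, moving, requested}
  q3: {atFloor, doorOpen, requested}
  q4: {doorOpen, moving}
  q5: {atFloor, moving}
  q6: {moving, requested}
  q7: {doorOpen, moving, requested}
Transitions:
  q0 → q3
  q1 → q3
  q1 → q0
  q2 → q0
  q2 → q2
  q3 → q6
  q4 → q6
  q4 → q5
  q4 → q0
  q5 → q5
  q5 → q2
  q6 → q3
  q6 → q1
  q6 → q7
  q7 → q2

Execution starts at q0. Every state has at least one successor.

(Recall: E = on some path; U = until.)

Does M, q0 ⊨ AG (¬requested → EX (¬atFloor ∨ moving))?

Does not hold

States satisfying ¬requested → EX (¬atFloor ∨ moving): {q1, q2, q3, q4, q5, q6, q7}.
States satisfying AG (¬requested → EX (¬atFloor ∨ moving)): ∅.
q0 is reachable from q0 and violates ¬requested → EX (¬atFloor ∨ moving), so AG fails at q0.
q0 ∉ Sat(AG (¬requested → EX (¬atFloor ∨ moving))).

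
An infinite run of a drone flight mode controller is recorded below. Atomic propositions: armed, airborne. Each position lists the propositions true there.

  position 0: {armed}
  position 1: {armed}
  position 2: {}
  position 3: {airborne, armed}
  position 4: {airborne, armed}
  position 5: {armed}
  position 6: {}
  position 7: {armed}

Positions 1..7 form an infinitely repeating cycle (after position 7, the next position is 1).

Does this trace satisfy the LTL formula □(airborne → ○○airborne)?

Does not hold

airborne → ○○airborne must hold at every position from 0 onward. It fails at position 3, so □(airborne → ○○airborne) is false.
Positions where airborne holds: 3, 4.
Check ○○airborne at each: 3→fails, 4→fails.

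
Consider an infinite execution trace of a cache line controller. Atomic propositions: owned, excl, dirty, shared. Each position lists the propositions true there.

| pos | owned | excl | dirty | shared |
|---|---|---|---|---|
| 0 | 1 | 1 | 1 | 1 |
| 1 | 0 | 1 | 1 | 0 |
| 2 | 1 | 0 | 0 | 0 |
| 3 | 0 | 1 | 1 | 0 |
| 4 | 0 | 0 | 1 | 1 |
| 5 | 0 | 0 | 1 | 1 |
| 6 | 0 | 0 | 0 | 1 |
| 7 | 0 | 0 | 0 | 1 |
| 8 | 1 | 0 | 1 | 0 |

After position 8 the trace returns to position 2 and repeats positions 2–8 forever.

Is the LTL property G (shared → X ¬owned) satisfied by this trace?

shared → X ¬owned must hold at every position from 0 onward. It fails at position 7, so G (shared → X ¬owned) is false.
Positions where shared holds: 0, 4, 5, 6, 7.
Check X ¬owned at each: 0→ok, 4→ok, 5→ok, 6→ok, 7→fails.

Does not hold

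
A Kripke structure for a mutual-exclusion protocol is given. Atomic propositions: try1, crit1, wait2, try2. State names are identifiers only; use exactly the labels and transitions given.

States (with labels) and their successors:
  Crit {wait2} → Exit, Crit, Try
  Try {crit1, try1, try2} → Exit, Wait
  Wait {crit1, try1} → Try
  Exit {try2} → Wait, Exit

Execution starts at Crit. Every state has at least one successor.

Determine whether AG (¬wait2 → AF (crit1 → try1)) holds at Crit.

States satisfying ¬wait2 → AF (crit1 → try1): {Crit, Try, Wait, Exit}.
States satisfying AG (¬wait2 → AF (crit1 → try1)): {Crit, Try, Wait, Exit}.
Every state reachable from Crit satisfies ¬wait2 → AF (crit1 → try1).
Crit ∈ Sat(AG (¬wait2 → AF (crit1 → try1))).

Yes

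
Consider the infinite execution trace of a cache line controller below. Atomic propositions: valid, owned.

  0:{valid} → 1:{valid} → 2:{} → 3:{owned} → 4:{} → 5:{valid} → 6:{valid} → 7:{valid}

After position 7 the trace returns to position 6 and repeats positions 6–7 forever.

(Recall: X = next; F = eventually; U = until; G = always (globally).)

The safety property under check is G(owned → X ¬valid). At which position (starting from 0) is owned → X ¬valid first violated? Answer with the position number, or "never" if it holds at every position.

owned → X ¬valid holds at every position 0..7, and those are all the positions the trace ever visits, so the invariant G(owned → X ¬valid) is never violated.

never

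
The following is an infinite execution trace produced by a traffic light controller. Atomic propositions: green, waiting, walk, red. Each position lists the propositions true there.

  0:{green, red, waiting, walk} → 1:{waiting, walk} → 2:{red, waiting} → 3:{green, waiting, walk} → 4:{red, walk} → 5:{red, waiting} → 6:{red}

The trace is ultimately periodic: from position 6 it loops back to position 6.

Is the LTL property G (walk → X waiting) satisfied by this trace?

No

walk → X waiting must hold at every position from 0 onward. It fails at position 3, so G (walk → X waiting) is false.
Positions where walk holds: 0, 1, 3, 4.
Check X waiting at each: 0→ok, 1→ok, 3→fails, 4→ok.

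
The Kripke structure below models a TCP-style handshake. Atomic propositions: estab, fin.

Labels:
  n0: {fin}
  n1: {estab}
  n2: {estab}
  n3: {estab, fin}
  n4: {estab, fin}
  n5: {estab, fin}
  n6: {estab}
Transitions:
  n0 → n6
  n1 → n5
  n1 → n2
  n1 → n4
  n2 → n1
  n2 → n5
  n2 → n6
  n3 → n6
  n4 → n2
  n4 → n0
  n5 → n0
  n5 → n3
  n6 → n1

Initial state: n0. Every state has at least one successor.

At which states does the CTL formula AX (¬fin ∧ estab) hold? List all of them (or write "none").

{n0, n3, n6}

States satisfying ¬fin ∧ estab: {n1, n2, n6}.
States satisfying AX (¬fin ∧ estab): {n0, n3, n6}.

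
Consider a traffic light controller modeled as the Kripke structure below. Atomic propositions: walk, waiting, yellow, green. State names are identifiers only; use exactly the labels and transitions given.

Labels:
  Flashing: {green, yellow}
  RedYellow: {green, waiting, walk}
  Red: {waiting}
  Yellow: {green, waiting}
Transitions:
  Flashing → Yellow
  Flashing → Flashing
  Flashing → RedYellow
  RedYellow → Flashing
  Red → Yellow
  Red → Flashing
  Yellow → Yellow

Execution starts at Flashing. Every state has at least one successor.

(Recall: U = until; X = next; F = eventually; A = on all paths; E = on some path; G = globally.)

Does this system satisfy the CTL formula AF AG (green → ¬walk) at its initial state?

States satisfying AG (green → ¬walk): {Yellow}.
States satisfying AF AG (green → ¬walk): {Yellow}.
There is a path from Flashing along which AG (green → ¬walk) never holds.
Flashing ∉ Sat(AF AG (green → ¬walk)).

No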